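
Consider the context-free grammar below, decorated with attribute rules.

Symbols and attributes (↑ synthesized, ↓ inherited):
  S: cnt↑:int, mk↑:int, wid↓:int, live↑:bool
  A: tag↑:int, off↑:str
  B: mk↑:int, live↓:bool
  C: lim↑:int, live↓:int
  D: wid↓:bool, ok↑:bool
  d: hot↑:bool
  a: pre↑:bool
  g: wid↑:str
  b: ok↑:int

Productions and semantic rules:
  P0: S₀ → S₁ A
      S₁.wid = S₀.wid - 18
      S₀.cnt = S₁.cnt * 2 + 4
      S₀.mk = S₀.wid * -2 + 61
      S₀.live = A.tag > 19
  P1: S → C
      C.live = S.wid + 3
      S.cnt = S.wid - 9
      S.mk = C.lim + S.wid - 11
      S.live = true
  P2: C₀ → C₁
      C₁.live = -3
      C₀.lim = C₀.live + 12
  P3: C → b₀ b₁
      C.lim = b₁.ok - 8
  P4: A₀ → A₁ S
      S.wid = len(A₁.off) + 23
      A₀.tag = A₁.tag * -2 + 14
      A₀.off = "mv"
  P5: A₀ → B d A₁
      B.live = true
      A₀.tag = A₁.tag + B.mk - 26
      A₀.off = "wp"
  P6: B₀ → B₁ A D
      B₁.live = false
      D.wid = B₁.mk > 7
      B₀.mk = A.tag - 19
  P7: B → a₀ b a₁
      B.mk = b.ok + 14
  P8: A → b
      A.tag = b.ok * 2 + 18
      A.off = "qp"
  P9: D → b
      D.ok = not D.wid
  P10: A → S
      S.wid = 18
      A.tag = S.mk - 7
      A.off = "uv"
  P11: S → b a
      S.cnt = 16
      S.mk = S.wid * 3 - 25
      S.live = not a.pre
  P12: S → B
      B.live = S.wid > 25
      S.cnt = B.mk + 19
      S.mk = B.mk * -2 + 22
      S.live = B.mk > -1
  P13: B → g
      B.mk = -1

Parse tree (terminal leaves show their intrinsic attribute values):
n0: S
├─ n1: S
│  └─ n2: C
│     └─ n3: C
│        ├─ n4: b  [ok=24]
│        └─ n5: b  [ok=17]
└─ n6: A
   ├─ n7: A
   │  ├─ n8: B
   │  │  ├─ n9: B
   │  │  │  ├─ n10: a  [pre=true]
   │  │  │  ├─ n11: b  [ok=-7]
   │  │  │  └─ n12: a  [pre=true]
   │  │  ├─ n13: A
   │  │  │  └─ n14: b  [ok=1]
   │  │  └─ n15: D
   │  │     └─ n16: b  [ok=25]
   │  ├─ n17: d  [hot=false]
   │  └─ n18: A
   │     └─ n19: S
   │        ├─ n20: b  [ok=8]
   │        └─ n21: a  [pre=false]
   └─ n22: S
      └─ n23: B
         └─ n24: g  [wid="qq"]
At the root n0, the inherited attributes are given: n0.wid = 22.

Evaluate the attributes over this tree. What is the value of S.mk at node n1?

1. n0.wid = 22  [given at root]
2. n1.wid = 4  [S₀.wid - 18]
3. n2.live = 7  [S.wid + 3]
4. n3.live = -3  [-3]
5. n4.ok = 24  [terminal]
6. n5.ok = 17  [terminal]
7. n3.lim = 9  [b₁.ok - 8]
8. n2.lim = 19  [C₀.live + 12]
9. n1.cnt = -5  [S.wid - 9]
10. n1.mk = 12  [C.lim + S.wid - 11]
11. n1.live = true  [true]
12. n8.live = true  [true]
13. n9.live = false  [false]
14. n10.pre = true  [terminal]
15. n11.ok = -7  [terminal]
16. n12.pre = true  [terminal]
17. n9.mk = 7  [b.ok + 14]
18. n14.ok = 1  [terminal]
19. n13.tag = 20  [b.ok * 2 + 18]
20. n13.off = "qp"  ["qp"]
21. n15.wid = false  [B₁.mk > 7]
22. n16.ok = 25  [terminal]
23. n15.ok = true  [not D.wid]
24. n8.mk = 1  [A.tag - 19]
25. n17.hot = false  [terminal]
26. n19.wid = 18  [18]
27. n20.ok = 8  [terminal]
28. n21.pre = false  [terminal]
29. n19.cnt = 16  [16]
30. n19.mk = 29  [S.wid * 3 - 25]
31. n19.live = true  [not a.pre]
32. n18.tag = 22  [S.mk - 7]
33. n18.off = "uv"  ["uv"]
34. n7.tag = -3  [A₁.tag + B.mk - 26]
35. n7.off = "wp"  ["wp"]
36. n22.wid = 25  [len(A₁.off) + 23]
37. n23.live = false  [S.wid > 25]
38. n24.wid = "qq"  [terminal]
39. n23.mk = -1  [-1]
40. n22.cnt = 18  [B.mk + 19]
41. n22.mk = 24  [B.mk * -2 + 22]
42. n22.live = false  [B.mk > -1]
43. n6.tag = 20  [A₁.tag * -2 + 14]
44. n6.off = "mv"  ["mv"]
45. n0.cnt = -6  [S₁.cnt * 2 + 4]
46. n0.mk = 17  [S₀.wid * -2 + 61]
47. n0.live = true  [A.tag > 19]

12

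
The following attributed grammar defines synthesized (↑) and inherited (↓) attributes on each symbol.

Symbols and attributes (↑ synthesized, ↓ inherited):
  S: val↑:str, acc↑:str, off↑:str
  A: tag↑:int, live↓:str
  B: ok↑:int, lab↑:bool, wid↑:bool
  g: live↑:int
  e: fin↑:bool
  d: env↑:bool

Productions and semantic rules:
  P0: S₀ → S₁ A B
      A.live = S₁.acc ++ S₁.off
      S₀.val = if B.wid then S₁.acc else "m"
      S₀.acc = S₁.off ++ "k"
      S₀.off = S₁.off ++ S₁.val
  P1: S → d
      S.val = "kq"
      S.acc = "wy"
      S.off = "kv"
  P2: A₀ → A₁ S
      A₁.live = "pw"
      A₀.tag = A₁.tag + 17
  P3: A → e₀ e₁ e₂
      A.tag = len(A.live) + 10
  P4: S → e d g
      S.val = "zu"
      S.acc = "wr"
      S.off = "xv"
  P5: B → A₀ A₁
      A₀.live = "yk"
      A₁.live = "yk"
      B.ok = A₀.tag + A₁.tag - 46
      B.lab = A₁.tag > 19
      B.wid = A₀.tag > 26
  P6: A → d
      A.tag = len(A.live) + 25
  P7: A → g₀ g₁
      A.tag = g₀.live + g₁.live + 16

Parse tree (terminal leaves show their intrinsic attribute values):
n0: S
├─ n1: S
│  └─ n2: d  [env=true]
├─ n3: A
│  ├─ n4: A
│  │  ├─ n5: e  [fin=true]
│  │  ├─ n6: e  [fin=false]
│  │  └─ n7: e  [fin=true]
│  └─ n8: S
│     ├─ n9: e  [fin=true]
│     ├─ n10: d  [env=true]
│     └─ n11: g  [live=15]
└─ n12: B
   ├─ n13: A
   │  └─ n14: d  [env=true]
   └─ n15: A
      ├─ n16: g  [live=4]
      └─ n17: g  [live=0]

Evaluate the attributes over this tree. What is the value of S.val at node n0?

"wy"

1. n2.env = true  [terminal]
2. n1.val = "kq"  ["kq"]
3. n1.acc = "wy"  ["wy"]
4. n1.off = "kv"  ["kv"]
5. n3.live = "wykv"  [S₁.acc ++ S₁.off]
6. n4.live = "pw"  ["pw"]
7. n5.fin = true  [terminal]
8. n6.fin = false  [terminal]
9. n7.fin = true  [terminal]
10. n4.tag = 12  [len(A.live) + 10]
11. n9.fin = true  [terminal]
12. n10.env = true  [terminal]
13. n11.live = 15  [terminal]
14. n8.val = "zu"  ["zu"]
15. n8.acc = "wr"  ["wr"]
16. n8.off = "xv"  ["xv"]
17. n3.tag = 29  [A₁.tag + 17]
18. n13.live = "yk"  ["yk"]
19. n14.env = true  [terminal]
20. n13.tag = 27  [len(A.live) + 25]
21. n15.live = "yk"  ["yk"]
22. n16.live = 4  [terminal]
23. n17.live = 0  [terminal]
24. n15.tag = 20  [g₀.live + g₁.live + 16]
25. n12.ok = 1  [A₀.tag + A₁.tag - 46]
26. n12.lab = true  [A₁.tag > 19]
27. n12.wid = true  [A₀.tag > 26]
28. n0.val = "wy"  [if B.wid then S₁.acc else "m"]
29. n0.acc = "kvk"  [S₁.off ++ "k"]
30. n0.off = "kvkq"  [S₁.off ++ S₁.val]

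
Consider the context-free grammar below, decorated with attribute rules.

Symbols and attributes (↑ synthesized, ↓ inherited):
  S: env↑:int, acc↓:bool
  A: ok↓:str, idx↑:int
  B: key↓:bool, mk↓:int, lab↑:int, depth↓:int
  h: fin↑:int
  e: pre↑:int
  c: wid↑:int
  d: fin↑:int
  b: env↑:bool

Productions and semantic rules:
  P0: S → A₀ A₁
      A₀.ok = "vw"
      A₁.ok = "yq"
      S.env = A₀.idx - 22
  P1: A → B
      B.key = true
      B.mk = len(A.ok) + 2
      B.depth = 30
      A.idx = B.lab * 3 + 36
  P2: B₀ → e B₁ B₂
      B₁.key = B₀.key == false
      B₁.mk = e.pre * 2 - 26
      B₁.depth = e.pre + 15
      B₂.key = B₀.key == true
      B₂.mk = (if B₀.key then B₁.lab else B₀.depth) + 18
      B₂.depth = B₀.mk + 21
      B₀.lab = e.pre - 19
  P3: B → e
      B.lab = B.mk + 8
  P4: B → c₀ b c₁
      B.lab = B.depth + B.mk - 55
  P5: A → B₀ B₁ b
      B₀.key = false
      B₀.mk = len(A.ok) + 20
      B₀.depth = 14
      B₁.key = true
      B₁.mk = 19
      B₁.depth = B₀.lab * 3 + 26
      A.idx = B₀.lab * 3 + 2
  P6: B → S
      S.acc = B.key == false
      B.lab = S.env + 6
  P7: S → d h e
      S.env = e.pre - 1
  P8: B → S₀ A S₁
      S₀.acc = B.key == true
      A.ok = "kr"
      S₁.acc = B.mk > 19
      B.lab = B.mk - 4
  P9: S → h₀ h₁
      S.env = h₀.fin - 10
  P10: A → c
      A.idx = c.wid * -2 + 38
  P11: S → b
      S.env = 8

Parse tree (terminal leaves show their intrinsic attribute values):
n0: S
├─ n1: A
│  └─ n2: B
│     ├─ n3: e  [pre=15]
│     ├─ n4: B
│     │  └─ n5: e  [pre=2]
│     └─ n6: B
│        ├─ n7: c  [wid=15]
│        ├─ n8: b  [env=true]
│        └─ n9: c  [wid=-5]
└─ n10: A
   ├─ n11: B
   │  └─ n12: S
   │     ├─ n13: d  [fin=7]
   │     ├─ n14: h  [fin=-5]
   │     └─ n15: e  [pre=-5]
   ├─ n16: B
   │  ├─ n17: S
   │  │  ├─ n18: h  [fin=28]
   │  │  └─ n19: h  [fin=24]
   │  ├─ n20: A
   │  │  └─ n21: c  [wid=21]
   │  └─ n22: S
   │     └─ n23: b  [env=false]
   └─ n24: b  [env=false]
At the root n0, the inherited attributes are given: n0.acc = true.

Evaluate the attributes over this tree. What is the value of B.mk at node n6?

1. n0.acc = true  [given at root]
2. n1.ok = "vw"  ["vw"]
3. n2.key = true  [true]
4. n2.mk = 4  [len(A.ok) + 2]
5. n2.depth = 30  [30]
6. n3.pre = 15  [terminal]
7. n4.key = false  [B₀.key == false]
8. n4.mk = 4  [e.pre * 2 - 26]
9. n4.depth = 30  [e.pre + 15]
10. n5.pre = 2  [terminal]
11. n4.lab = 12  [B.mk + 8]
12. n6.key = true  [B₀.key == true]
13. n6.mk = 30  [(if B₀.key then B₁.lab else B₀.depth) + 18]
14. n6.depth = 25  [B₀.mk + 21]
15. n7.wid = 15  [terminal]
16. n8.env = true  [terminal]
17. n9.wid = -5  [terminal]
18. n6.lab = 0  [B.depth + B.mk - 55]
19. n2.lab = -4  [e.pre - 19]
20. n1.idx = 24  [B.lab * 3 + 36]
21. n10.ok = "yq"  ["yq"]
22. n11.key = false  [false]
23. n11.mk = 22  [len(A.ok) + 20]
24. n11.depth = 14  [14]
25. n12.acc = true  [B.key == false]
26. n13.fin = 7  [terminal]
27. n14.fin = -5  [terminal]
28. n15.pre = -5  [terminal]
29. n12.env = -6  [e.pre - 1]
30. n11.lab = 0  [S.env + 6]
31. n16.key = true  [true]
32. n16.mk = 19  [19]
33. n16.depth = 26  [B₀.lab * 3 + 26]
34. n17.acc = true  [B.key == true]
35. n18.fin = 28  [terminal]
36. n19.fin = 24  [terminal]
37. n17.env = 18  [h₀.fin - 10]
38. n20.ok = "kr"  ["kr"]
39. n21.wid = 21  [terminal]
40. n20.idx = -4  [c.wid * -2 + 38]
41. n22.acc = false  [B.mk > 19]
42. n23.env = false  [terminal]
43. n22.env = 8  [8]
44. n16.lab = 15  [B.mk - 4]
45. n24.env = false  [terminal]
46. n10.idx = 2  [B₀.lab * 3 + 2]
47. n0.env = 2  [A₀.idx - 22]

30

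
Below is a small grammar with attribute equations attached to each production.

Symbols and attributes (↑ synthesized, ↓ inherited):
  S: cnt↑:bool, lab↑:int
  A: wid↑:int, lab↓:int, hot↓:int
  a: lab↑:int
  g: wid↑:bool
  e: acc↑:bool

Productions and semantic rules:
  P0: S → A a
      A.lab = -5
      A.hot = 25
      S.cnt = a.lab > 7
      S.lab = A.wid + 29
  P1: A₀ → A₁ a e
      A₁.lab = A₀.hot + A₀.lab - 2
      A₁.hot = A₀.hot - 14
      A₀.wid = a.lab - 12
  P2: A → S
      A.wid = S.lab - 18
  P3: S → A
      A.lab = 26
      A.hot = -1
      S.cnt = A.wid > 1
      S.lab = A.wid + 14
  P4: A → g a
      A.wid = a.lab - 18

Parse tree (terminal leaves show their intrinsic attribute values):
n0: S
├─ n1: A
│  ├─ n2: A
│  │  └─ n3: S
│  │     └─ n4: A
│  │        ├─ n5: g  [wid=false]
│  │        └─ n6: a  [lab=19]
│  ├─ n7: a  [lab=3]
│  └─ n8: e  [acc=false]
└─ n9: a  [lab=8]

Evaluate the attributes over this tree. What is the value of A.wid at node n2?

1. n1.lab = -5  [-5]
2. n1.hot = 25  [25]
3. n2.lab = 18  [A₀.hot + A₀.lab - 2]
4. n2.hot = 11  [A₀.hot - 14]
5. n4.lab = 26  [26]
6. n4.hot = -1  [-1]
7. n5.wid = false  [terminal]
8. n6.lab = 19  [terminal]
9. n4.wid = 1  [a.lab - 18]
10. n3.cnt = false  [A.wid > 1]
11. n3.lab = 15  [A.wid + 14]
12. n2.wid = -3  [S.lab - 18]
13. n7.lab = 3  [terminal]
14. n8.acc = false  [terminal]
15. n1.wid = -9  [a.lab - 12]
16. n9.lab = 8  [terminal]
17. n0.cnt = true  [a.lab > 7]
18. n0.lab = 20  [A.wid + 29]

-3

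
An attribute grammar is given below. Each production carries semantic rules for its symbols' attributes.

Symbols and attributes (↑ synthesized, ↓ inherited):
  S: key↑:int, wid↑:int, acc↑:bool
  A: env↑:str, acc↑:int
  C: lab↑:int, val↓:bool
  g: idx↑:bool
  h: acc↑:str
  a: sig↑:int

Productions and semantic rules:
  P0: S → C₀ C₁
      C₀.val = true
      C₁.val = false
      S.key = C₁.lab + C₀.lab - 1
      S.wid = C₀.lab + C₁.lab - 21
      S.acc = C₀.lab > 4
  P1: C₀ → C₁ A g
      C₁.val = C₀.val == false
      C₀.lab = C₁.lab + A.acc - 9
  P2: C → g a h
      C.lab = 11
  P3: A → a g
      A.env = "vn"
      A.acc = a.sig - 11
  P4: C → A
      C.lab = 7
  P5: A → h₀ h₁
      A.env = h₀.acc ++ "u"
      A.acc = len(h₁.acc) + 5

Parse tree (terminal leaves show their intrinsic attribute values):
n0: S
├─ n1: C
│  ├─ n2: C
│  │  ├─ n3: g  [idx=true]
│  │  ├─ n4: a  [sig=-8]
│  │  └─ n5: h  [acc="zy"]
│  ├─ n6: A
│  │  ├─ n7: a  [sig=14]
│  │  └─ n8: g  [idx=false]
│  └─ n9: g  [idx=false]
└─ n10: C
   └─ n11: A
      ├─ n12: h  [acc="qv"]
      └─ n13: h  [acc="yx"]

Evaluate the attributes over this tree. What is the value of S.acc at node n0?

1. n1.val = true  [true]
2. n2.val = false  [C₀.val == false]
3. n3.idx = true  [terminal]
4. n4.sig = -8  [terminal]
5. n5.acc = "zy"  [terminal]
6. n2.lab = 11  [11]
7. n7.sig = 14  [terminal]
8. n8.idx = false  [terminal]
9. n6.env = "vn"  ["vn"]
10. n6.acc = 3  [a.sig - 11]
11. n9.idx = false  [terminal]
12. n1.lab = 5  [C₁.lab + A.acc - 9]
13. n10.val = false  [false]
14. n12.acc = "qv"  [terminal]
15. n13.acc = "yx"  [terminal]
16. n11.env = "qvu"  [h₀.acc ++ "u"]
17. n11.acc = 7  [len(h₁.acc) + 5]
18. n10.lab = 7  [7]
19. n0.key = 11  [C₁.lab + C₀.lab - 1]
20. n0.wid = -9  [C₀.lab + C₁.lab - 21]
21. n0.acc = true  [C₀.lab > 4]

true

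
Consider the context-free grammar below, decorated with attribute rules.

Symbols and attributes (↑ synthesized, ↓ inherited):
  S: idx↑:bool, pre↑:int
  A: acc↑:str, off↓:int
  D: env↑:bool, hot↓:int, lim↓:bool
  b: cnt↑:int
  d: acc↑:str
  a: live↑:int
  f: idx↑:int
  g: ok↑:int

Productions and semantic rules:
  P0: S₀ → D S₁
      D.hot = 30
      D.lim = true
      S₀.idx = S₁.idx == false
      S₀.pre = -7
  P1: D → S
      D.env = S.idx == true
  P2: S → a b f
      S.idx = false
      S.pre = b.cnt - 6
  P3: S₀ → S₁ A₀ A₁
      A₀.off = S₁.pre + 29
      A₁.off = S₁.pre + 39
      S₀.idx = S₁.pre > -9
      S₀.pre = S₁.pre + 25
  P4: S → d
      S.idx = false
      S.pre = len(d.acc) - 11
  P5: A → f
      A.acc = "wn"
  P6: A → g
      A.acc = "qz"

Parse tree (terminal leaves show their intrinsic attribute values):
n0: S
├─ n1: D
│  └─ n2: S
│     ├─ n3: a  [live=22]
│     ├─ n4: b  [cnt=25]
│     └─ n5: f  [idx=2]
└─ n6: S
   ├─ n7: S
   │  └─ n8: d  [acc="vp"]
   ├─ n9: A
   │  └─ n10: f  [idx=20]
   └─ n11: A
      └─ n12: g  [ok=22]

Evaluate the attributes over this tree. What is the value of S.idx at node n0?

1. n1.hot = 30  [30]
2. n1.lim = true  [true]
3. n3.live = 22  [terminal]
4. n4.cnt = 25  [terminal]
5. n5.idx = 2  [terminal]
6. n2.idx = false  [false]
7. n2.pre = 19  [b.cnt - 6]
8. n1.env = false  [S.idx == true]
9. n8.acc = "vp"  [terminal]
10. n7.idx = false  [false]
11. n7.pre = -9  [len(d.acc) - 11]
12. n9.off = 20  [S₁.pre + 29]
13. n10.idx = 20  [terminal]
14. n9.acc = "wn"  ["wn"]
15. n11.off = 30  [S₁.pre + 39]
16. n12.ok = 22  [terminal]
17. n11.acc = "qz"  ["qz"]
18. n6.idx = false  [S₁.pre > -9]
19. n6.pre = 16  [S₁.pre + 25]
20. n0.idx = true  [S₁.idx == false]
21. n0.pre = -7  [-7]

true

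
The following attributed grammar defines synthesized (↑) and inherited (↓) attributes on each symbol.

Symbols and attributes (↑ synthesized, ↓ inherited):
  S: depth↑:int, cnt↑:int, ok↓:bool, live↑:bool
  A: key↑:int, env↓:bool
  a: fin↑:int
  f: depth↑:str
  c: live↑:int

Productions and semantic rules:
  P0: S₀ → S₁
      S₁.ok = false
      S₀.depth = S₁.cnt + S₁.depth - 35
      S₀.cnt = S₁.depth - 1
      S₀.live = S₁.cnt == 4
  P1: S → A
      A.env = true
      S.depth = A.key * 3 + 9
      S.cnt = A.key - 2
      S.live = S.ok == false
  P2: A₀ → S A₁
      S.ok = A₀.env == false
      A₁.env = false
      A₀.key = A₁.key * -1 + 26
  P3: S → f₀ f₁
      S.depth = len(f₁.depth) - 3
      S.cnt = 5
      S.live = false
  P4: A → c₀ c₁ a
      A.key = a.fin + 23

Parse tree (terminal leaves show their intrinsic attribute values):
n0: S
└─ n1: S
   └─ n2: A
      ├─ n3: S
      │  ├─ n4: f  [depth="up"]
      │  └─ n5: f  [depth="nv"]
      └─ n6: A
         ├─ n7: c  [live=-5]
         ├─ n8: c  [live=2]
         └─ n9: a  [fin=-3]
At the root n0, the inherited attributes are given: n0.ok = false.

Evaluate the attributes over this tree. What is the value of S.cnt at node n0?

26

1. n0.ok = false  [given at root]
2. n1.ok = false  [false]
3. n2.env = true  [true]
4. n3.ok = false  [A₀.env == false]
5. n4.depth = "up"  [terminal]
6. n5.depth = "nv"  [terminal]
7. n3.depth = -1  [len(f₁.depth) - 3]
8. n3.cnt = 5  [5]
9. n3.live = false  [false]
10. n6.env = false  [false]
11. n7.live = -5  [terminal]
12. n8.live = 2  [terminal]
13. n9.fin = -3  [terminal]
14. n6.key = 20  [a.fin + 23]
15. n2.key = 6  [A₁.key * -1 + 26]
16. n1.depth = 27  [A.key * 3 + 9]
17. n1.cnt = 4  [A.key - 2]
18. n1.live = true  [S.ok == false]
19. n0.depth = -4  [S₁.cnt + S₁.depth - 35]
20. n0.cnt = 26  [S₁.depth - 1]
21. n0.live = true  [S₁.cnt == 4]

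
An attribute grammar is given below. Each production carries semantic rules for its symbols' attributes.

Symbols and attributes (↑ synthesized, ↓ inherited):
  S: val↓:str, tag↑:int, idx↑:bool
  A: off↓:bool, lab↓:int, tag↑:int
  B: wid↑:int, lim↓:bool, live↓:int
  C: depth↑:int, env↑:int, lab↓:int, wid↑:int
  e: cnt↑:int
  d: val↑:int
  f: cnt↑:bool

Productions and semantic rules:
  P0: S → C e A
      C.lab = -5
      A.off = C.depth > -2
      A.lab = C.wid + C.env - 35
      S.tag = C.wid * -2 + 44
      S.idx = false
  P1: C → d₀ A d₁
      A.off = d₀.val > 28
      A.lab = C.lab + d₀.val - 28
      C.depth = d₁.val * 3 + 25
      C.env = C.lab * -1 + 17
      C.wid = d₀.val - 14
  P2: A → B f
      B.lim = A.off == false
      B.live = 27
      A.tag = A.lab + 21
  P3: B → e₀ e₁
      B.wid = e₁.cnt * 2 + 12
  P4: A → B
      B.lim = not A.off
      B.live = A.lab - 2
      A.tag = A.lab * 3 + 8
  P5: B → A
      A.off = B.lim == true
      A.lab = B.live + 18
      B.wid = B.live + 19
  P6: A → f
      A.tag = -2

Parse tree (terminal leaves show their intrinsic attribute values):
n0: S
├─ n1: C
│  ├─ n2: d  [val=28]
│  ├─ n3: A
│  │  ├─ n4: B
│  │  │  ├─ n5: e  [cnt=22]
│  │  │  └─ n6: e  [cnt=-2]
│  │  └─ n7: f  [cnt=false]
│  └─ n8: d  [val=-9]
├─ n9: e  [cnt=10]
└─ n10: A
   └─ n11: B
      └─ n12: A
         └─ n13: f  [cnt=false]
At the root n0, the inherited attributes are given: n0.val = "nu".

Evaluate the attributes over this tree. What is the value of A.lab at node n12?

17

1. n0.val = "nu"  [given at root]
2. n1.lab = -5  [-5]
3. n2.val = 28  [terminal]
4. n3.off = false  [d₀.val > 28]
5. n3.lab = -5  [C.lab + d₀.val - 28]
6. n4.lim = true  [A.off == false]
7. n4.live = 27  [27]
8. n5.cnt = 22  [terminal]
9. n6.cnt = -2  [terminal]
10. n4.wid = 8  [e₁.cnt * 2 + 12]
11. n7.cnt = false  [terminal]
12. n3.tag = 16  [A.lab + 21]
13. n8.val = -9  [terminal]
14. n1.depth = -2  [d₁.val * 3 + 25]
15. n1.env = 22  [C.lab * -1 + 17]
16. n1.wid = 14  [d₀.val - 14]
17. n9.cnt = 10  [terminal]
18. n10.off = false  [C.depth > -2]
19. n10.lab = 1  [C.wid + C.env - 35]
20. n11.lim = true  [not A.off]
21. n11.live = -1  [A.lab - 2]
22. n12.off = true  [B.lim == true]
23. n12.lab = 17  [B.live + 18]
24. n13.cnt = false  [terminal]
25. n12.tag = -2  [-2]
26. n11.wid = 18  [B.live + 19]
27. n10.tag = 11  [A.lab * 3 + 8]
28. n0.tag = 16  [C.wid * -2 + 44]
29. n0.idx = false  [false]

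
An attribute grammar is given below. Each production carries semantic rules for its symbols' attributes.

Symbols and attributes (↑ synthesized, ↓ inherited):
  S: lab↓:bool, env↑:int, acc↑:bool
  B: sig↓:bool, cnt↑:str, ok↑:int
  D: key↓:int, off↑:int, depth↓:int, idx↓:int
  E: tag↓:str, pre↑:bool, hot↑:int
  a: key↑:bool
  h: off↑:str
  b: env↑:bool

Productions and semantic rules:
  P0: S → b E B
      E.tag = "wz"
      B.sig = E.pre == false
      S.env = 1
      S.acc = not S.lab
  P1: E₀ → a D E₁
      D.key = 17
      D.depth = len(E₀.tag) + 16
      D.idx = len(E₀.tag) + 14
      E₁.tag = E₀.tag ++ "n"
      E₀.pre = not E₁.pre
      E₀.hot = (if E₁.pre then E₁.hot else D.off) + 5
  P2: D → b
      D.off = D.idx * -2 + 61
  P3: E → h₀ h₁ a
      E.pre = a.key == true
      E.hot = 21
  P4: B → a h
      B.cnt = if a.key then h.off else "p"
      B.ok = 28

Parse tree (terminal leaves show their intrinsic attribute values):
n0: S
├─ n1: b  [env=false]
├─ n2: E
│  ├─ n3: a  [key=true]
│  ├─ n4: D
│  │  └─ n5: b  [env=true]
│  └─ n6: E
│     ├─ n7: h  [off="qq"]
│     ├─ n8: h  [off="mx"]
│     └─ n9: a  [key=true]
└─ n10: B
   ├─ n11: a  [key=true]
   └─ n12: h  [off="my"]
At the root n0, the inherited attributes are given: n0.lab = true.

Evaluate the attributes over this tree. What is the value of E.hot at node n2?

1. n0.lab = true  [given at root]
2. n1.env = false  [terminal]
3. n2.tag = "wz"  ["wz"]
4. n3.key = true  [terminal]
5. n4.key = 17  [17]
6. n4.depth = 18  [len(E₀.tag) + 16]
7. n4.idx = 16  [len(E₀.tag) + 14]
8. n5.env = true  [terminal]
9. n4.off = 29  [D.idx * -2 + 61]
10. n6.tag = "wzn"  [E₀.tag ++ "n"]
11. n7.off = "qq"  [terminal]
12. n8.off = "mx"  [terminal]
13. n9.key = true  [terminal]
14. n6.pre = true  [a.key == true]
15. n6.hot = 21  [21]
16. n2.pre = false  [not E₁.pre]
17. n2.hot = 26  [(if E₁.pre then E₁.hot else D.off) + 5]
18. n10.sig = true  [E.pre == false]
19. n11.key = true  [terminal]
20. n12.off = "my"  [terminal]
21. n10.cnt = "my"  [if a.key then h.off else "p"]
22. n10.ok = 28  [28]
23. n0.env = 1  [1]
24. n0.acc = false  [not S.lab]

26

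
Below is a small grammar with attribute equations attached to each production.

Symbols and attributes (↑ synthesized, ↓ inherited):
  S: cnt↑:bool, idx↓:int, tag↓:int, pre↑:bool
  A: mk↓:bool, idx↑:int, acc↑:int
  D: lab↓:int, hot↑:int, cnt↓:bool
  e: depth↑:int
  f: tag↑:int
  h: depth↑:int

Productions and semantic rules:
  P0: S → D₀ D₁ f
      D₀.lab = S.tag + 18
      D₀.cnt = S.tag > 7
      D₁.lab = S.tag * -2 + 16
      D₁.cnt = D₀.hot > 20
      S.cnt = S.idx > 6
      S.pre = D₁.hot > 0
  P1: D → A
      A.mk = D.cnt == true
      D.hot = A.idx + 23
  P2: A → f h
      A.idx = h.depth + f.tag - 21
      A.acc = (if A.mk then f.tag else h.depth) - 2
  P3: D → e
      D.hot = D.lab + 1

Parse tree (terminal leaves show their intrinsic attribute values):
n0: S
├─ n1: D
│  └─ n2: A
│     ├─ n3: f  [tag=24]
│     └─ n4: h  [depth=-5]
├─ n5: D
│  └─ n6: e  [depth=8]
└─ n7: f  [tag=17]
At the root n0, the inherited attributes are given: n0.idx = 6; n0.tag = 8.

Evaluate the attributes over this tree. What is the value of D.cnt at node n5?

1. n0.idx = 6  [given at root]
2. n0.tag = 8  [given at root]
3. n1.lab = 26  [S.tag + 18]
4. n1.cnt = true  [S.tag > 7]
5. n2.mk = true  [D.cnt == true]
6. n3.tag = 24  [terminal]
7. n4.depth = -5  [terminal]
8. n2.idx = -2  [h.depth + f.tag - 21]
9. n2.acc = 22  [(if A.mk then f.tag else h.depth) - 2]
10. n1.hot = 21  [A.idx + 23]
11. n5.lab = 0  [S.tag * -2 + 16]
12. n5.cnt = true  [D₀.hot > 20]
13. n6.depth = 8  [terminal]
14. n5.hot = 1  [D.lab + 1]
15. n7.tag = 17  [terminal]
16. n0.cnt = false  [S.idx > 6]
17. n0.pre = true  [D₁.hot > 0]

true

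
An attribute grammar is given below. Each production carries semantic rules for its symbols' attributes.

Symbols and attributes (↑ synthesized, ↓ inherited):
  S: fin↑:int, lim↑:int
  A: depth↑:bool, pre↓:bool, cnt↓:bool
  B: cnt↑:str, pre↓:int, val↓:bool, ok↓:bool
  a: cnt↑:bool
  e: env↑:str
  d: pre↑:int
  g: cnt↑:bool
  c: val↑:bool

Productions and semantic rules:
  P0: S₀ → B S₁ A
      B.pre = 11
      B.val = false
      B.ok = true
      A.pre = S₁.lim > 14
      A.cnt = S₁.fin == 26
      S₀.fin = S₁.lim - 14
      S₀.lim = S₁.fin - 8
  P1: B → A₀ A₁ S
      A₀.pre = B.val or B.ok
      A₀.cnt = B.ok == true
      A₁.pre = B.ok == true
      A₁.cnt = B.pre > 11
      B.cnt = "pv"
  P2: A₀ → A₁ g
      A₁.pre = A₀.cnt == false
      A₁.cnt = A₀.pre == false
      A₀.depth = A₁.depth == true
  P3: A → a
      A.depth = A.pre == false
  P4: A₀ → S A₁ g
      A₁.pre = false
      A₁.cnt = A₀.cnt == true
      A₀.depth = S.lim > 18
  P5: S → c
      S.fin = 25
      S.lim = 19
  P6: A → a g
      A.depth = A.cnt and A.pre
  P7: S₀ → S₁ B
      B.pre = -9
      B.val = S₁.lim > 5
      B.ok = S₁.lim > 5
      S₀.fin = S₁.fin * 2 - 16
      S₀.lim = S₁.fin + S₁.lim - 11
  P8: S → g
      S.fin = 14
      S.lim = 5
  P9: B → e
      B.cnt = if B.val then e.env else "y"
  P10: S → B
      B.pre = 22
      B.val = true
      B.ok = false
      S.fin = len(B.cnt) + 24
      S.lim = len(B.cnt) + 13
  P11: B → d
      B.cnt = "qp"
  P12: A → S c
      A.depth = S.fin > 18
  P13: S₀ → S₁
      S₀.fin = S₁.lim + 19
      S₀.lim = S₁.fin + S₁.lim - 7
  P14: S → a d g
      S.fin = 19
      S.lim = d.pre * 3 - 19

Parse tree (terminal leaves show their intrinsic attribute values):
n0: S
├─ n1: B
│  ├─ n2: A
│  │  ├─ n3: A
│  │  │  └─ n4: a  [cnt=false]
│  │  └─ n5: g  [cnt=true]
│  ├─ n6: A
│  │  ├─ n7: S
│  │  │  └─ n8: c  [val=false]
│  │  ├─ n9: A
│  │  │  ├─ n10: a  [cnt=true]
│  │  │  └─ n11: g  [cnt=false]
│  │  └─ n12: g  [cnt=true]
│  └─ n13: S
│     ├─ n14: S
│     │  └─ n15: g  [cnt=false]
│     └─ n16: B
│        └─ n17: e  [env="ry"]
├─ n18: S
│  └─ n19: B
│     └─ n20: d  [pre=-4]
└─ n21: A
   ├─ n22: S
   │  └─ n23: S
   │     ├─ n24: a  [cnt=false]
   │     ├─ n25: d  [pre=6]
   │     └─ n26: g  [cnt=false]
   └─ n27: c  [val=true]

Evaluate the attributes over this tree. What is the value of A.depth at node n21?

1. n1.pre = 11  [11]
2. n1.val = false  [false]
3. n1.ok = true  [true]
4. n2.pre = true  [B.val or B.ok]
5. n2.cnt = true  [B.ok == true]
6. n3.pre = false  [A₀.cnt == false]
7. n3.cnt = false  [A₀.pre == false]
8. n4.cnt = false  [terminal]
9. n3.depth = true  [A.pre == false]
10. n5.cnt = true  [terminal]
11. n2.depth = true  [A₁.depth == true]
12. n6.pre = true  [B.ok == true]
13. n6.cnt = false  [B.pre > 11]
14. n8.val = false  [terminal]
15. n7.fin = 25  [25]
16. n7.lim = 19  [19]
17. n9.pre = false  [false]
18. n9.cnt = false  [A₀.cnt == true]
19. n10.cnt = true  [terminal]
20. n11.cnt = false  [terminal]
21. n9.depth = false  [A.cnt and A.pre]
22. n12.cnt = true  [terminal]
23. n6.depth = true  [S.lim > 18]
24. n15.cnt = false  [terminal]
25. n14.fin = 14  [14]
26. n14.lim = 5  [5]
27. n16.pre = -9  [-9]
28. n16.val = false  [S₁.lim > 5]
29. n16.ok = false  [S₁.lim > 5]
30. n17.env = "ry"  [terminal]
31. n16.cnt = "y"  [if B.val then e.env else "y"]
32. n13.fin = 12  [S₁.fin * 2 - 16]
33. n13.lim = 8  [S₁.fin + S₁.lim - 11]
34. n1.cnt = "pv"  ["pv"]
35. n19.pre = 22  [22]
36. n19.val = true  [true]
37. n19.ok = false  [false]
38. n20.pre = -4  [terminal]
39. n19.cnt = "qp"  ["qp"]
40. n18.fin = 26  [len(B.cnt) + 24]
41. n18.lim = 15  [len(B.cnt) + 13]
42. n21.pre = true  [S₁.lim > 14]
43. n21.cnt = true  [S₁.fin == 26]
44. n24.cnt = false  [terminal]
45. n25.pre = 6  [terminal]
46. n26.cnt = false  [terminal]
47. n23.fin = 19  [19]
48. n23.lim = -1  [d.pre * 3 - 19]
49. n22.fin = 18  [S₁.lim + 19]
50. n22.lim = 11  [S₁.fin + S₁.lim - 7]
51. n27.val = true  [terminal]
52. n21.depth = false  [S.fin > 18]
53. n0.fin = 1  [S₁.lim - 14]
54. n0.lim = 18  [S₁.fin - 8]

false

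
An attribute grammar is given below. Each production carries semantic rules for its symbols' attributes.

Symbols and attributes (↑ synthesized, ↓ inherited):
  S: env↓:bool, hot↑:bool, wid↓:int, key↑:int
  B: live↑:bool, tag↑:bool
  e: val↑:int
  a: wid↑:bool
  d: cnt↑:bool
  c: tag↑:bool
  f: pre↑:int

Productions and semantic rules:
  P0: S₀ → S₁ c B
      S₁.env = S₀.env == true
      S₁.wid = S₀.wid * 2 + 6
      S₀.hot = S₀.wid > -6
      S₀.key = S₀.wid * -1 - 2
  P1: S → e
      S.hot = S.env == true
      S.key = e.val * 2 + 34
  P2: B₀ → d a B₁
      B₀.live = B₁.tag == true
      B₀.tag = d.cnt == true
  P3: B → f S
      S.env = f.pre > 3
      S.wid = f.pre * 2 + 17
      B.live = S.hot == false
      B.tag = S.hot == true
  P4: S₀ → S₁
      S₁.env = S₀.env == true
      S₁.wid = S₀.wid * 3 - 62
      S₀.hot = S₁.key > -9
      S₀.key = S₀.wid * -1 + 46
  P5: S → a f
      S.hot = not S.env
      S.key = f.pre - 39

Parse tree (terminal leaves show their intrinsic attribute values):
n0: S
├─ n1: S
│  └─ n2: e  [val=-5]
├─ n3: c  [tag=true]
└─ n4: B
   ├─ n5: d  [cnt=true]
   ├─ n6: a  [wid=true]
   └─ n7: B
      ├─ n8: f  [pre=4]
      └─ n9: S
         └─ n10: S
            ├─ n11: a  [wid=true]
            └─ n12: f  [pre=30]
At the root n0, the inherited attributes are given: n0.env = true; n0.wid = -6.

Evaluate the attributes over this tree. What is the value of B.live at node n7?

true

1. n0.env = true  [given at root]
2. n0.wid = -6  [given at root]
3. n1.env = true  [S₀.env == true]
4. n1.wid = -6  [S₀.wid * 2 + 6]
5. n2.val = -5  [terminal]
6. n1.hot = true  [S.env == true]
7. n1.key = 24  [e.val * 2 + 34]
8. n3.tag = true  [terminal]
9. n5.cnt = true  [terminal]
10. n6.wid = true  [terminal]
11. n8.pre = 4  [terminal]
12. n9.env = true  [f.pre > 3]
13. n9.wid = 25  [f.pre * 2 + 17]
14. n10.env = true  [S₀.env == true]
15. n10.wid = 13  [S₀.wid * 3 - 62]
16. n11.wid = true  [terminal]
17. n12.pre = 30  [terminal]
18. n10.hot = false  [not S.env]
19. n10.key = -9  [f.pre - 39]
20. n9.hot = false  [S₁.key > -9]
21. n9.key = 21  [S₀.wid * -1 + 46]
22. n7.live = true  [S.hot == false]
23. n7.tag = false  [S.hot == true]
24. n4.live = false  [B₁.tag == true]
25. n4.tag = true  [d.cnt == true]
26. n0.hot = false  [S₀.wid > -6]
27. n0.key = 4  [S₀.wid * -1 - 2]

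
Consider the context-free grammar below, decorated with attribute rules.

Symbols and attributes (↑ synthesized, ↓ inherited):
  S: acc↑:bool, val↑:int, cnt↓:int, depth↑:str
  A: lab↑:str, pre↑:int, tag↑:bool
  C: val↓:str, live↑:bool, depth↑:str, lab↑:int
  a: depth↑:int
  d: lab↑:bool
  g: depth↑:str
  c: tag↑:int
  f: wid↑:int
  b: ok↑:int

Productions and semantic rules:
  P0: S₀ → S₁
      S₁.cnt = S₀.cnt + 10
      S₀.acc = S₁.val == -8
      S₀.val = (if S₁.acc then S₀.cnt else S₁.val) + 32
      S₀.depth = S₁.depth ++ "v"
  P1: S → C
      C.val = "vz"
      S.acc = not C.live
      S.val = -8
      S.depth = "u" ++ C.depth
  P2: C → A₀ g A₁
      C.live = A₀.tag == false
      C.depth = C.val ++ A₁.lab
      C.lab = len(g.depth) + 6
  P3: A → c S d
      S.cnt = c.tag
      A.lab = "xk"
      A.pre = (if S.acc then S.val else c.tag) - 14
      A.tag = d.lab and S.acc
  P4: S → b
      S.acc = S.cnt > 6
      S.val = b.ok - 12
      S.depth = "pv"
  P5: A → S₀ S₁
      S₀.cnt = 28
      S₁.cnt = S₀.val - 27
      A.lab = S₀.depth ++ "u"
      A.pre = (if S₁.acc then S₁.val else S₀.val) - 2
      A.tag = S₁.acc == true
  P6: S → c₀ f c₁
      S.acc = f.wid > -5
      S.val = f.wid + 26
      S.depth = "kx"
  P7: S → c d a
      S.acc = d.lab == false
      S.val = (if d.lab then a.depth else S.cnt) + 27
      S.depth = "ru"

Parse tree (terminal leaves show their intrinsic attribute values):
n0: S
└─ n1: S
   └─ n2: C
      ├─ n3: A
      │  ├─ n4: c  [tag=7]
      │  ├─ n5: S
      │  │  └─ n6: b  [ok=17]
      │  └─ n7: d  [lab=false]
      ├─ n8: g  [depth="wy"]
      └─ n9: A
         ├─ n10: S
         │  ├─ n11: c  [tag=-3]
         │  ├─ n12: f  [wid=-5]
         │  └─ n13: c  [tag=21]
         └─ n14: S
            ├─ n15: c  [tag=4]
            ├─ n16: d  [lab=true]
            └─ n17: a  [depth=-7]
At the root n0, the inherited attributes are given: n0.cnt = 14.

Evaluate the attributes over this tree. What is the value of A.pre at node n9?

19

1. n0.cnt = 14  [given at root]
2. n1.cnt = 24  [S₀.cnt + 10]
3. n2.val = "vz"  ["vz"]
4. n4.tag = 7  [terminal]
5. n5.cnt = 7  [c.tag]
6. n6.ok = 17  [terminal]
7. n5.acc = true  [S.cnt > 6]
8. n5.val = 5  [b.ok - 12]
9. n5.depth = "pv"  ["pv"]
10. n7.lab = false  [terminal]
11. n3.lab = "xk"  ["xk"]
12. n3.pre = -9  [(if S.acc then S.val else c.tag) - 14]
13. n3.tag = false  [d.lab and S.acc]
14. n8.depth = "wy"  [terminal]
15. n10.cnt = 28  [28]
16. n11.tag = -3  [terminal]
17. n12.wid = -5  [terminal]
18. n13.tag = 21  [terminal]
19. n10.acc = false  [f.wid > -5]
20. n10.val = 21  [f.wid + 26]
21. n10.depth = "kx"  ["kx"]
22. n14.cnt = -6  [S₀.val - 27]
23. n15.tag = 4  [terminal]
24. n16.lab = true  [terminal]
25. n17.depth = -7  [terminal]
26. n14.acc = false  [d.lab == false]
27. n14.val = 20  [(if d.lab then a.depth else S.cnt) + 27]
28. n14.depth = "ru"  ["ru"]
29. n9.lab = "kxu"  [S₀.depth ++ "u"]
30. n9.pre = 19  [(if S₁.acc then S₁.val else S₀.val) - 2]
31. n9.tag = false  [S₁.acc == true]
32. n2.live = true  [A₀.tag == false]
33. n2.depth = "vzkxu"  [C.val ++ A₁.lab]
34. n2.lab = 8  [len(g.depth) + 6]
35. n1.acc = false  [not C.live]
36. n1.val = -8  [-8]
37. n1.depth = "uvzkxu"  ["u" ++ C.depth]
38. n0.acc = true  [S₁.val == -8]
39. n0.val = 24  [(if S₁.acc then S₀.cnt else S₁.val) + 32]
40. n0.depth = "uvzkxuv"  [S₁.depth ++ "v"]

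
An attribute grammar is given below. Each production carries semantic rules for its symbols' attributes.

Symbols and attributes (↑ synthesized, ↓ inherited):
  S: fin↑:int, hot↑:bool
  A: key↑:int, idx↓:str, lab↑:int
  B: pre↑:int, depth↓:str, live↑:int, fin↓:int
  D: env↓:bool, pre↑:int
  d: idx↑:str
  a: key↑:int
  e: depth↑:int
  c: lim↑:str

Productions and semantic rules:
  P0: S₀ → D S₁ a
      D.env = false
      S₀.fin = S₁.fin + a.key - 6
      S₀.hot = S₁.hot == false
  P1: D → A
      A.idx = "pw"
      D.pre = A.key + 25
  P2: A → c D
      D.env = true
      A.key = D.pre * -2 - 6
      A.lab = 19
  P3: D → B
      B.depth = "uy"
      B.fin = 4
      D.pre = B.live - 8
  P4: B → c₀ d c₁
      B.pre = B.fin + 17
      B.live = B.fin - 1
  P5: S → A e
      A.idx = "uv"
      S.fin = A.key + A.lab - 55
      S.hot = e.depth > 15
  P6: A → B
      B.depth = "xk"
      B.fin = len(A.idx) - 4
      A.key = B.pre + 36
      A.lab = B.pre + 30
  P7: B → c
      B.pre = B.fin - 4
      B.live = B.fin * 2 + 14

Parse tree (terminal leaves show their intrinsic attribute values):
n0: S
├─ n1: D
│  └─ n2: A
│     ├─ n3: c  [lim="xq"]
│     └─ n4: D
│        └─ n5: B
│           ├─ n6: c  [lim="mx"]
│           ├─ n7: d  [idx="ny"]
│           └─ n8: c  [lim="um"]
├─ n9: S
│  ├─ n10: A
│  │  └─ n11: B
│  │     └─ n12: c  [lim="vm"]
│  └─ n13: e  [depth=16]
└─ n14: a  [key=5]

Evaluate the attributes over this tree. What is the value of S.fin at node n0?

1. n1.env = false  [false]
2. n2.idx = "pw"  ["pw"]
3. n3.lim = "xq"  [terminal]
4. n4.env = true  [true]
5. n5.depth = "uy"  ["uy"]
6. n5.fin = 4  [4]
7. n6.lim = "mx"  [terminal]
8. n7.idx = "ny"  [terminal]
9. n8.lim = "um"  [terminal]
10. n5.pre = 21  [B.fin + 17]
11. n5.live = 3  [B.fin - 1]
12. n4.pre = -5  [B.live - 8]
13. n2.key = 4  [D.pre * -2 - 6]
14. n2.lab = 19  [19]
15. n1.pre = 29  [A.key + 25]
16. n10.idx = "uv"  ["uv"]
17. n11.depth = "xk"  ["xk"]
18. n11.fin = -2  [len(A.idx) - 4]
19. n12.lim = "vm"  [terminal]
20. n11.pre = -6  [B.fin - 4]
21. n11.live = 10  [B.fin * 2 + 14]
22. n10.key = 30  [B.pre + 36]
23. n10.lab = 24  [B.pre + 30]
24. n13.depth = 16  [terminal]
25. n9.fin = -1  [A.key + A.lab - 55]
26. n9.hot = true  [e.depth > 15]
27. n14.key = 5  [terminal]
28. n0.fin = -2  [S₁.fin + a.key - 6]
29. n0.hot = false  [S₁.hot == false]

-2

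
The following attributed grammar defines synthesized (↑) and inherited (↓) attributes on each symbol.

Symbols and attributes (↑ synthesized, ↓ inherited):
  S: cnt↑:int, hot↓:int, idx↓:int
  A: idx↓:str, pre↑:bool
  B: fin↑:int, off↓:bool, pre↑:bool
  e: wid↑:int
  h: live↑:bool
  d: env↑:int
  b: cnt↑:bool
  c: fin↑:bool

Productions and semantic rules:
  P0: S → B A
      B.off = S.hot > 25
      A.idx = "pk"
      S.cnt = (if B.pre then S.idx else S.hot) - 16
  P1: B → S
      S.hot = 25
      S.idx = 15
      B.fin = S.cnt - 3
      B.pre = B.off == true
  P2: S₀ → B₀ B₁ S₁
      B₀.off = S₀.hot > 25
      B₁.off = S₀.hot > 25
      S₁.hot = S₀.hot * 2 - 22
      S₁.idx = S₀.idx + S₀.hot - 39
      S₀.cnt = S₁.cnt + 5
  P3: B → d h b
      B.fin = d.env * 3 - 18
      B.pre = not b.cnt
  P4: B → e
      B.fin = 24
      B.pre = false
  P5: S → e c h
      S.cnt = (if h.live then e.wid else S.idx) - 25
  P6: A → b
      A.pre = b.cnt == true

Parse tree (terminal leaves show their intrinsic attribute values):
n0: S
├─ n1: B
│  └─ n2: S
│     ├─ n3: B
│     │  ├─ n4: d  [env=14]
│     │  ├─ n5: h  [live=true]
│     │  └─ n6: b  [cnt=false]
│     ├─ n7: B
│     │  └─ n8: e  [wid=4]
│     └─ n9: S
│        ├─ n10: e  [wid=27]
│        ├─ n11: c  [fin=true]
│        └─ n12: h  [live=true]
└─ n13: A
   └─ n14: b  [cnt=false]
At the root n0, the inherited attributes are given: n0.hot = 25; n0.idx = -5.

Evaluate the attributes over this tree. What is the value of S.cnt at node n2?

1. n0.hot = 25  [given at root]
2. n0.idx = -5  [given at root]
3. n1.off = false  [S.hot > 25]
4. n2.hot = 25  [25]
5. n2.idx = 15  [15]
6. n3.off = false  [S₀.hot > 25]
7. n4.env = 14  [terminal]
8. n5.live = true  [terminal]
9. n6.cnt = false  [terminal]
10. n3.fin = 24  [d.env * 3 - 18]
11. n3.pre = true  [not b.cnt]
12. n7.off = false  [S₀.hot > 25]
13. n8.wid = 4  [terminal]
14. n7.fin = 24  [24]
15. n7.pre = false  [false]
16. n9.hot = 28  [S₀.hot * 2 - 22]
17. n9.idx = 1  [S₀.idx + S₀.hot - 39]
18. n10.wid = 27  [terminal]
19. n11.fin = true  [terminal]
20. n12.live = true  [terminal]
21. n9.cnt = 2  [(if h.live then e.wid else S.idx) - 25]
22. n2.cnt = 7  [S₁.cnt + 5]
23. n1.fin = 4  [S.cnt - 3]
24. n1.pre = false  [B.off == true]
25. n13.idx = "pk"  ["pk"]
26. n14.cnt = false  [terminal]
27. n13.pre = false  [b.cnt == true]
28. n0.cnt = 9  [(if B.pre then S.idx else S.hot) - 16]

7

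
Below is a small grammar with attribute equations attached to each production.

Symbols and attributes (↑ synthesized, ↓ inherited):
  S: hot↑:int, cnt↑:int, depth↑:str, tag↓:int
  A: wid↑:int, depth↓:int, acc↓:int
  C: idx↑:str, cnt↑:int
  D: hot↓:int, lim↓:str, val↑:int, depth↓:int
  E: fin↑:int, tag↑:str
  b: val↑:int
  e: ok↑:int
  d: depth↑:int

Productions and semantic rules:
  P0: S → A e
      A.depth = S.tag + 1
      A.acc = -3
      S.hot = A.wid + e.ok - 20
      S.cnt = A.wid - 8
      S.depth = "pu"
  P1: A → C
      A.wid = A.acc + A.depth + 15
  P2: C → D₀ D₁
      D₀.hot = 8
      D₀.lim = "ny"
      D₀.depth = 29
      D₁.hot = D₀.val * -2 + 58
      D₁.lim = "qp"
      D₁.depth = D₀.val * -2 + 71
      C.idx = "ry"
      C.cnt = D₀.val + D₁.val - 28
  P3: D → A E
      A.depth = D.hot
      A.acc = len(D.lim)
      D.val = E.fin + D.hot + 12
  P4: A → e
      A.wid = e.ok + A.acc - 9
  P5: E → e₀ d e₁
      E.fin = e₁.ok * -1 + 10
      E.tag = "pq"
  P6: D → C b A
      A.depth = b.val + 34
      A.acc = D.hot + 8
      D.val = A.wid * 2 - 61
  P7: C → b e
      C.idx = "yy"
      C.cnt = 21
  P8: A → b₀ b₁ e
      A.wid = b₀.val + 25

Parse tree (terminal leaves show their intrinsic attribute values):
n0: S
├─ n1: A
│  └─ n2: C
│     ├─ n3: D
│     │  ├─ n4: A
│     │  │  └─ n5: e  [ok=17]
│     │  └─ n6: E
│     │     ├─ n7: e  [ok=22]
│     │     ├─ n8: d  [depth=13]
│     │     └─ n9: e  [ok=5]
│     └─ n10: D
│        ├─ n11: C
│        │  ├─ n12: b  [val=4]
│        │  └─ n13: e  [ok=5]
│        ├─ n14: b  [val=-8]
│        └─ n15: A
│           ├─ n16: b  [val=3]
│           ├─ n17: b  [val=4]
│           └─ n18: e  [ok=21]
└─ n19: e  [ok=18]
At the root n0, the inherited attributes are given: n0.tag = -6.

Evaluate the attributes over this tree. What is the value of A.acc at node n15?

1. n0.tag = -6  [given at root]
2. n1.depth = -5  [S.tag + 1]
3. n1.acc = -3  [-3]
4. n3.hot = 8  [8]
5. n3.lim = "ny"  ["ny"]
6. n3.depth = 29  [29]
7. n4.depth = 8  [D.hot]
8. n4.acc = 2  [len(D.lim)]
9. n5.ok = 17  [terminal]
10. n4.wid = 10  [e.ok + A.acc - 9]
11. n7.ok = 22  [terminal]
12. n8.depth = 13  [terminal]
13. n9.ok = 5  [terminal]
14. n6.fin = 5  [e₁.ok * -1 + 10]
15. n6.tag = "pq"  ["pq"]
16. n3.val = 25  [E.fin + D.hot + 12]
17. n10.hot = 8  [D₀.val * -2 + 58]
18. n10.lim = "qp"  ["qp"]
19. n10.depth = 21  [D₀.val * -2 + 71]
20. n12.val = 4  [terminal]
21. n13.ok = 5  [terminal]
22. n11.idx = "yy"  ["yy"]
23. n11.cnt = 21  [21]
24. n14.val = -8  [terminal]
25. n15.depth = 26  [b.val + 34]
26. n15.acc = 16  [D.hot + 8]
27. n16.val = 3  [terminal]
28. n17.val = 4  [terminal]
29. n18.ok = 21  [terminal]
30. n15.wid = 28  [b₀.val + 25]
31. n10.val = -5  [A.wid * 2 - 61]
32. n2.idx = "ry"  ["ry"]
33. n2.cnt = -8  [D₀.val + D₁.val - 28]
34. n1.wid = 7  [A.acc + A.depth + 15]
35. n19.ok = 18  [terminal]
36. n0.hot = 5  [A.wid + e.ok - 20]
37. n0.cnt = -1  [A.wid - 8]
38. n0.depth = "pu"  ["pu"]

16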